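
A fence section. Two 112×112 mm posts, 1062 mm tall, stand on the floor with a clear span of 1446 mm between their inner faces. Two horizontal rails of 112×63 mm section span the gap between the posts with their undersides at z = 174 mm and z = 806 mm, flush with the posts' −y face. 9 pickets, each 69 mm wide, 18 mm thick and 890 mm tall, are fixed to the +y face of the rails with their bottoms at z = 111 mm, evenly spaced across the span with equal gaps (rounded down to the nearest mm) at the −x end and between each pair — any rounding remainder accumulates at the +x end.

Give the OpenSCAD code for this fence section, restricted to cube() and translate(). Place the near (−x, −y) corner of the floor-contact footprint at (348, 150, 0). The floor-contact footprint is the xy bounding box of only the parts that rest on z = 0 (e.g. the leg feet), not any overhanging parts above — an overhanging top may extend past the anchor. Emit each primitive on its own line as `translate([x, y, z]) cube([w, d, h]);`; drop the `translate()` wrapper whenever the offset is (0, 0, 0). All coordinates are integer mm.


translate([348, 150, 0]) cube([112, 112, 1062]);
translate([1906, 150, 0]) cube([112, 112, 1062]);
translate([460, 150, 174]) cube([1446, 112, 63]);
translate([460, 150, 806]) cube([1446, 112, 63]);
translate([542, 262, 111]) cube([69, 18, 890]);
translate([693, 262, 111]) cube([69, 18, 890]);
translate([844, 262, 111]) cube([69, 18, 890]);
translate([995, 262, 111]) cube([69, 18, 890]);
translate([1146, 262, 111]) cube([69, 18, 890]);
translate([1297, 262, 111]) cube([69, 18, 890]);
translate([1448, 262, 111]) cube([69, 18, 890]);
translate([1599, 262, 111]) cube([69, 18, 890]);
translate([1750, 262, 111]) cube([69, 18, 890]);


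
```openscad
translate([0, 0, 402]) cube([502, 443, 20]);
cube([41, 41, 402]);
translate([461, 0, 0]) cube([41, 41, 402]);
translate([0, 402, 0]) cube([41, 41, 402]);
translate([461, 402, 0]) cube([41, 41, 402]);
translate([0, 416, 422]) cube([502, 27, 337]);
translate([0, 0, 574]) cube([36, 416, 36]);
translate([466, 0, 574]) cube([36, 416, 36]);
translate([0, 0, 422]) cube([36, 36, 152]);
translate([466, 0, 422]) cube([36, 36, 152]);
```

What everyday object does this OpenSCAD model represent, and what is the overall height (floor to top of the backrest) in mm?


A chair. The overall height is 759 mm.

A slab on four corner posts with a tall panel at the back — a chair. The seat slab sits at z = 402 with thickness 20, and the 337 mm backrest starts at the seat top, so the overall height is 402 + 20 + 337 = 759 mm.


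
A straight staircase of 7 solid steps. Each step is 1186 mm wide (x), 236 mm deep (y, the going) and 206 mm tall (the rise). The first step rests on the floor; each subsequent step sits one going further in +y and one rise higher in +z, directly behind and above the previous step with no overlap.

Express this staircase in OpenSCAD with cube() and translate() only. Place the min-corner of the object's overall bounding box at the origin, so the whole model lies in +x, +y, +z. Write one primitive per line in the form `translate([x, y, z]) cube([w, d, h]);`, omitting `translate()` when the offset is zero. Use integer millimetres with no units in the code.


cube([1186, 236, 206]);
translate([0, 236, 206]) cube([1186, 236, 206]);
translate([0, 472, 412]) cube([1186, 236, 206]);
translate([0, 708, 618]) cube([1186, 236, 206]);
translate([0, 944, 824]) cube([1186, 236, 206]);
translate([0, 1180, 1030]) cube([1186, 236, 206]);
translate([0, 1416, 1236]) cube([1186, 236, 206]);


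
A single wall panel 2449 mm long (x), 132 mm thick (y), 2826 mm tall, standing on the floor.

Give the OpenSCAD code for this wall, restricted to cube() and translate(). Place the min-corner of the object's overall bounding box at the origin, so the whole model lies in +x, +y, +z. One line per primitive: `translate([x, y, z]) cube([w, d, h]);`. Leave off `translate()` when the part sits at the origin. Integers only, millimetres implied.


cube([2449, 132, 2826]);


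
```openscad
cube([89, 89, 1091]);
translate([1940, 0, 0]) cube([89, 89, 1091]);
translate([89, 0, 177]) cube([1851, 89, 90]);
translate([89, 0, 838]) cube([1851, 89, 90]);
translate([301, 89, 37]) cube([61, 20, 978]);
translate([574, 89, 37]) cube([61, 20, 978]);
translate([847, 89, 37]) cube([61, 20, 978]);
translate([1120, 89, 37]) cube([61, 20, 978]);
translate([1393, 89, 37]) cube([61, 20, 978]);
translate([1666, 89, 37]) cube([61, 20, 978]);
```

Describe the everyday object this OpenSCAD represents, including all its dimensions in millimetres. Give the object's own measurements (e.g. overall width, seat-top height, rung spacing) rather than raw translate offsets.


A fence section. Two 89×89 mm posts, 1091 mm tall, stand on the floor with a clear span of 1851 mm between their inner faces. Two horizontal rails of 89×90 mm section span the gap between the posts with their undersides at z = 177 mm and z = 838 mm, flush with the posts' −y face. 6 pickets, each 61 mm wide, 20 mm thick and 978 mm tall, are fixed to the +y face of the rails with their bottoms at z = 37 mm, spaced across the span with a 212 mm gap after the −x post and between neighbouring pickets, with 213 mm left before the +x post.


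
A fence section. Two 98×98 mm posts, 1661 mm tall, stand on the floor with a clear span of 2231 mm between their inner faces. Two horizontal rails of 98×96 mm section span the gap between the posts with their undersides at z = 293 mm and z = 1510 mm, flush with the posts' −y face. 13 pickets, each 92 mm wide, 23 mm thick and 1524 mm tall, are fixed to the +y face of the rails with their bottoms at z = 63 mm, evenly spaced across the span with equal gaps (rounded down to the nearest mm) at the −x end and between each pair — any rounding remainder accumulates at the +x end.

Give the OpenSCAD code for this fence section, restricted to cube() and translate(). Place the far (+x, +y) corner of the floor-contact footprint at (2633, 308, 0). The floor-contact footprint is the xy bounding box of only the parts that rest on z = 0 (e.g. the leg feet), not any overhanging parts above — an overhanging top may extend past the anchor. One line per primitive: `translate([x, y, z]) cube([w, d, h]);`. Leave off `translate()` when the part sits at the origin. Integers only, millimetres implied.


translate([206, 210, 0]) cube([98, 98, 1661]);
translate([2535, 210, 0]) cube([98, 98, 1661]);
translate([304, 210, 293]) cube([2231, 98, 96]);
translate([304, 210, 1510]) cube([2231, 98, 96]);
translate([377, 308, 63]) cube([92, 23, 1524]);
translate([542, 308, 63]) cube([92, 23, 1524]);
translate([707, 308, 63]) cube([92, 23, 1524]);
translate([872, 308, 63]) cube([92, 23, 1524]);
translate([1037, 308, 63]) cube([92, 23, 1524]);
translate([1202, 308, 63]) cube([92, 23, 1524]);
translate([1367, 308, 63]) cube([92, 23, 1524]);
translate([1532, 308, 63]) cube([92, 23, 1524]);
translate([1697, 308, 63]) cube([92, 23, 1524]);
translate([1862, 308, 63]) cube([92, 23, 1524]);
translate([2027, 308, 63]) cube([92, 23, 1524]);
translate([2192, 308, 63]) cube([92, 23, 1524]);
translate([2357, 308, 63]) cube([92, 23, 1524]);


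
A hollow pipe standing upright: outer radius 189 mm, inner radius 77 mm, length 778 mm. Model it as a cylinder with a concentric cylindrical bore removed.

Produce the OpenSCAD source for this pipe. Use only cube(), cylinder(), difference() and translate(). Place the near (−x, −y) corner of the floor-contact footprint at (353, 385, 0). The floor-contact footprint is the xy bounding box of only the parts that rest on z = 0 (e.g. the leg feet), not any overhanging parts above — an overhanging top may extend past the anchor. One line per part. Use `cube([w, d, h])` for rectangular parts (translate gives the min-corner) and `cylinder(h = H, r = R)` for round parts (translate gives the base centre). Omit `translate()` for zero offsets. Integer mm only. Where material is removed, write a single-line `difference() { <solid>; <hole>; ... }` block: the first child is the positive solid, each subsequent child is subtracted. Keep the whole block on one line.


difference() { translate([542, 574, 0]) cylinder(h = 778, r = 189); translate([542, 574, 0]) cylinder(h = 778, r = 77); }


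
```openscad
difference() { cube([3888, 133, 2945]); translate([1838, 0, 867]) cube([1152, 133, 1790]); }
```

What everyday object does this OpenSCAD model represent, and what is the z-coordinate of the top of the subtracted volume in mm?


A wall with a window opening. The window head height is 2657 mm.

A wall with a rectangular opening subtracted — a window. Sill at z = 867, opening 1790 mm tall, so the head is at 867 + 1790 = 2657 mm.


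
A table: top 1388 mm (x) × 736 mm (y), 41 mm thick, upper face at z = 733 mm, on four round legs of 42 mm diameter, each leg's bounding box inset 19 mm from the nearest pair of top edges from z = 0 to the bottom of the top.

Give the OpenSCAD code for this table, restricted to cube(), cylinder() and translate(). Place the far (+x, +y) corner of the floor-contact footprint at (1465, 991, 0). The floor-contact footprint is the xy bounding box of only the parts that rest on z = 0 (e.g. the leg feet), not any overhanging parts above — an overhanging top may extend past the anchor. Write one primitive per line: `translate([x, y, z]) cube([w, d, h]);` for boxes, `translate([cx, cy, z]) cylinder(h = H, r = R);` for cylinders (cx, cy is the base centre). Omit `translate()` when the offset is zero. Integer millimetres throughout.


// leg_h = 733 - 41 = 692
translate([96, 274, 692]) cube([1388, 736, 41]);
translate([136, 314, 0]) cylinder(h = 692, r = 21);
translate([1444, 314, 0]) cylinder(h = 692, r = 21);
translate([136, 970, 0]) cylinder(h = 692, r = 21);
translate([1444, 970, 0]) cylinder(h = 692, r = 21);


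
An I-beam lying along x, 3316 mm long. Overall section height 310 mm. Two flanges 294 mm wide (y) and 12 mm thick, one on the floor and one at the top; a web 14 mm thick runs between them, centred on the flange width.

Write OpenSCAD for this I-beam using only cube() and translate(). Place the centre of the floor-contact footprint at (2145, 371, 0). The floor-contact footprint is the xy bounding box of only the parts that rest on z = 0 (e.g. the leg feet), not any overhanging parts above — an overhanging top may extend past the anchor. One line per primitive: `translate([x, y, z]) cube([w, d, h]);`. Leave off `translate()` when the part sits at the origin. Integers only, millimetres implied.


translate([487, 224, 0]) cube([3316, 294, 12]);
translate([487, 364, 12]) cube([3316, 14, 286]);
translate([487, 224, 298]) cube([3316, 294, 12]);


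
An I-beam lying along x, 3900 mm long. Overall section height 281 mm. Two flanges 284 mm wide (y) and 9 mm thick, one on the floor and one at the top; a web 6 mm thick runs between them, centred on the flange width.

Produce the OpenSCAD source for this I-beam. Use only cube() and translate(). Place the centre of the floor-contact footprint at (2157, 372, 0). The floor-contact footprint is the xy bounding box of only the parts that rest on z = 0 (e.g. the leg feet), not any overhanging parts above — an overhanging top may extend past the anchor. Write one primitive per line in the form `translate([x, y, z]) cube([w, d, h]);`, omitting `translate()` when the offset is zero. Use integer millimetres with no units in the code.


translate([207, 230, 0]) cube([3900, 284, 9]);
translate([207, 369, 9]) cube([3900, 6, 263]);
translate([207, 230, 272]) cube([3900, 284, 9]);


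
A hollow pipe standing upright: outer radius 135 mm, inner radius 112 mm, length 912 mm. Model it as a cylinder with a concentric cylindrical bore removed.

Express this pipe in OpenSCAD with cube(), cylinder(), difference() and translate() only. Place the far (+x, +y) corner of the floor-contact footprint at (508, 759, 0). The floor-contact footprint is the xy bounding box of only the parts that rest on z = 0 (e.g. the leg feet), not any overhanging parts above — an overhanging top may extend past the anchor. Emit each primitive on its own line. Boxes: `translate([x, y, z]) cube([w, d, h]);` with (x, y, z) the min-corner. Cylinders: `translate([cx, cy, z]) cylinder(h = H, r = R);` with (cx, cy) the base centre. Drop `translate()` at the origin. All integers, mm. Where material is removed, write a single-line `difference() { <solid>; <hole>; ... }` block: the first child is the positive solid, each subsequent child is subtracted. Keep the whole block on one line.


difference() { translate([373, 624, 0]) cylinder(h = 912, r = 135); translate([373, 624, 0]) cylinder(h = 912, r = 112); }


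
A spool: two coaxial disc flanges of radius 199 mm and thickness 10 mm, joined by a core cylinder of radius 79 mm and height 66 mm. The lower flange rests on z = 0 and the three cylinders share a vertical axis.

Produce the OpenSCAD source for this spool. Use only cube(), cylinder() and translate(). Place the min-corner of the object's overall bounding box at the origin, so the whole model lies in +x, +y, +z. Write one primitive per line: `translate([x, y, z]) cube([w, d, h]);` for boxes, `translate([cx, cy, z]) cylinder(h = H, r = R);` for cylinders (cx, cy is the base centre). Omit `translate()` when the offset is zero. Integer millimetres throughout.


translate([199, 199, 0]) cylinder(h = 10, r = 199);
translate([199, 199, 10]) cylinder(h = 66, r = 79);
translate([199, 199, 76]) cylinder(h = 10, r = 199);


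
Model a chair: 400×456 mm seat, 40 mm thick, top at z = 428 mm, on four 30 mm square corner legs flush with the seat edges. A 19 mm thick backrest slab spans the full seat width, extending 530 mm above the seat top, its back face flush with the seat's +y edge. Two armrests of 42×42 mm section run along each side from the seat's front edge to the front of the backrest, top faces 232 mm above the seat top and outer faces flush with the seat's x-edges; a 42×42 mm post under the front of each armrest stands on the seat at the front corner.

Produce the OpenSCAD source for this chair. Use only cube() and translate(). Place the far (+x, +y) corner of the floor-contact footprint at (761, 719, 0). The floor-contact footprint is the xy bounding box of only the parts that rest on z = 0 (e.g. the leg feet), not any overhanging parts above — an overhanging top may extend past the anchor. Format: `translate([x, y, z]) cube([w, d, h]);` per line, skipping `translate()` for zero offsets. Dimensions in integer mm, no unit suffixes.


translate([361, 263, 388]) cube([400, 456, 40]);
translate([361, 263, 0]) cube([30, 30, 388]);
translate([731, 263, 0]) cube([30, 30, 388]);
translate([361, 689, 0]) cube([30, 30, 388]);
translate([731, 689, 0]) cube([30, 30, 388]);
translate([361, 700, 428]) cube([400, 19, 530]);
translate([361, 263, 618]) cube([42, 437, 42]);
translate([719, 263, 618]) cube([42, 437, 42]);
translate([361, 263, 428]) cube([42, 42, 190]);
translate([719, 263, 428]) cube([42, 42, 190]);


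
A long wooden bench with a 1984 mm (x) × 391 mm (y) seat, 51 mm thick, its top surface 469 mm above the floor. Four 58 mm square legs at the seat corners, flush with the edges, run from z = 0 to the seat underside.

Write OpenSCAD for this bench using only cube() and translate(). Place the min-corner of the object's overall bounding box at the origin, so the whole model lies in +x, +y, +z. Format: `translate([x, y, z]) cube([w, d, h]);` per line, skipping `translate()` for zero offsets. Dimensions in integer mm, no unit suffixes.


translate([0, 0, 418]) cube([1984, 391, 51]);
cube([58, 58, 418]);
translate([0, 333, 0]) cube([58, 58, 418]);
translate([1926, 0, 0]) cube([58, 58, 418]);
translate([1926, 333, 0]) cube([58, 58, 418]);


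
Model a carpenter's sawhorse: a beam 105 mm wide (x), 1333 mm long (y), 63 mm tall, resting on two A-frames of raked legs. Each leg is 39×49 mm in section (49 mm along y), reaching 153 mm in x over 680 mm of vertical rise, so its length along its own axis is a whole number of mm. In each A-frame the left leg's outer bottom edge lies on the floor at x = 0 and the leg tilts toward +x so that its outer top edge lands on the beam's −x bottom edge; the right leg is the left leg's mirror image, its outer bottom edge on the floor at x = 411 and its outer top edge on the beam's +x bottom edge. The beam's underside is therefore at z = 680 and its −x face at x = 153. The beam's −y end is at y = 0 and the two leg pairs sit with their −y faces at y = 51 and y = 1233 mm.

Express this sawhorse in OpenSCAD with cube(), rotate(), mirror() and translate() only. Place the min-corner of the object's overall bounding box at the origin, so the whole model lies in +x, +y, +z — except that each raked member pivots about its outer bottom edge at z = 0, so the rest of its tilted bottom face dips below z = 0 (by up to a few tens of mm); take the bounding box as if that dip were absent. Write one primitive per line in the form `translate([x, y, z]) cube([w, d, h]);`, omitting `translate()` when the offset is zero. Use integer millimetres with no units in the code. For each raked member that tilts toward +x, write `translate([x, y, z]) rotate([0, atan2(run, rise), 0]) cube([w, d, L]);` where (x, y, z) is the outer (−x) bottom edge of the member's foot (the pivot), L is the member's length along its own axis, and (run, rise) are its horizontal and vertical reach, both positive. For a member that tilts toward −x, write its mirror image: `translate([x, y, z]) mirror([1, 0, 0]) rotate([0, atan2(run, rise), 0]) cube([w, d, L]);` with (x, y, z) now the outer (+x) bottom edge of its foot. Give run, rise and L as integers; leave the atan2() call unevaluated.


// leg length = √(153² + 680²) = 697
// right-leg outer foot x = 2·153 + 105 = 411
// beam min-corner = (153, 0, 680)
translate([153, 0, 680]) cube([105, 1333, 63]);
translate([0, 51, 0]) rotate([0, atan2(153, 680), 0]) cube([39, 49, 697]);
translate([411, 51, 0]) mirror([1, 0, 0]) rotate([0, atan2(153, 680), 0]) cube([39, 49, 697]);
translate([0, 1233, 0]) rotate([0, atan2(153, 680), 0]) cube([39, 49, 697]);
translate([411, 1233, 0]) mirror([1, 0, 0]) rotate([0, atan2(153, 680), 0]) cube([39, 49, 697]);


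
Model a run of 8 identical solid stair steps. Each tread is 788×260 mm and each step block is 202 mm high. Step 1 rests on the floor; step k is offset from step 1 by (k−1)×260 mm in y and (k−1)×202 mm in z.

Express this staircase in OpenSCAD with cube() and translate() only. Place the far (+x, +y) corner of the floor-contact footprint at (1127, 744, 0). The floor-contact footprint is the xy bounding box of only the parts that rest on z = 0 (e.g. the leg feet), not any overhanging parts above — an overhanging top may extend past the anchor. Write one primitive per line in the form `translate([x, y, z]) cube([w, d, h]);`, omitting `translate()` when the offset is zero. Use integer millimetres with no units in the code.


translate([339, 484, 0]) cube([788, 260, 202]);
translate([339, 744, 202]) cube([788, 260, 202]);
translate([339, 1004, 404]) cube([788, 260, 202]);
translate([339, 1264, 606]) cube([788, 260, 202]);
translate([339, 1524, 808]) cube([788, 260, 202]);
translate([339, 1784, 1010]) cube([788, 260, 202]);
translate([339, 2044, 1212]) cube([788, 260, 202]);
translate([339, 2304, 1414]) cube([788, 260, 202]);


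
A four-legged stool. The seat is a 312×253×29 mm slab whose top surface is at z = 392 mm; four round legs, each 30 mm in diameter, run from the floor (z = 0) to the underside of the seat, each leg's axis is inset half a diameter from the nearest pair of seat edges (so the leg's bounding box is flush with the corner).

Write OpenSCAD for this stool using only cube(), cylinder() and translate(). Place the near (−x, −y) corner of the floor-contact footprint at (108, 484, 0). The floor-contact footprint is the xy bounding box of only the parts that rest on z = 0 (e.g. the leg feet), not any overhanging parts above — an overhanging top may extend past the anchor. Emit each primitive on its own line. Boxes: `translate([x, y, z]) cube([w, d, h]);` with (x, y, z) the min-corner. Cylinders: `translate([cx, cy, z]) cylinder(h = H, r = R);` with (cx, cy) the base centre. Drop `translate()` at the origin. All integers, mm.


translate([108, 484, 363]) cube([312, 253, 29]);
translate([123, 499, 0]) cylinder(h = 363, r = 15);
translate([405, 499, 0]) cylinder(h = 363, r = 15);
translate([123, 722, 0]) cylinder(h = 363, r = 15);
translate([405, 722, 0]) cylinder(h = 363, r = 15);


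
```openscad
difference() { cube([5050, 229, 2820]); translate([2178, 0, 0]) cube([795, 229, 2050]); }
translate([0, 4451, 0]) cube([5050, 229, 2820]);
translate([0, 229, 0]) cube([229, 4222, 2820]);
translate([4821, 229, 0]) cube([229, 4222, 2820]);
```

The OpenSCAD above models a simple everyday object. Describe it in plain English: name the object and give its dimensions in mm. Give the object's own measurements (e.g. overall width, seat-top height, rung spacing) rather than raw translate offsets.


A single room: four walls, each 2820 mm tall and 229 mm thick, enclosing an outside footprint 5050×4680 mm (x × y), no floor or roof. The front and back walls (−y and +y sides) run the full x-width; the side walls fit between their inner faces. A door opening 795 mm wide and 2050 mm tall is cut through the front wall from the floor up, its −x edge 2178 mm from the wall's −x end.


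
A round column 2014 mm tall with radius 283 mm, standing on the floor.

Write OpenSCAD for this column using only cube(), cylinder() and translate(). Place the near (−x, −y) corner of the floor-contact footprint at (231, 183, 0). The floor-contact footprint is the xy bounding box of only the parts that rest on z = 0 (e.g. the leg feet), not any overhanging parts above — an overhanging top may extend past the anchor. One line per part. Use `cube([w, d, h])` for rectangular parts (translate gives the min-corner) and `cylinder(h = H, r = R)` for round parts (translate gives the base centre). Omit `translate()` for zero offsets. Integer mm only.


translate([514, 466, 0]) cylinder(h = 2014, r = 283);


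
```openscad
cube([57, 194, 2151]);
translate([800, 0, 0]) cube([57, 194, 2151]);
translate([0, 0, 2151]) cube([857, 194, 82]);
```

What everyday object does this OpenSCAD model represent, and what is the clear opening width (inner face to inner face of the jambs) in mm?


A door frame. The clear opening width is 743 mm.

Two 2151 mm tall posts with a header on top — a door frame. The left jamb is 57 mm wide at x = 0; the right jamb starts at x = 800. The clear opening is 800 − 57 = 743 mm.


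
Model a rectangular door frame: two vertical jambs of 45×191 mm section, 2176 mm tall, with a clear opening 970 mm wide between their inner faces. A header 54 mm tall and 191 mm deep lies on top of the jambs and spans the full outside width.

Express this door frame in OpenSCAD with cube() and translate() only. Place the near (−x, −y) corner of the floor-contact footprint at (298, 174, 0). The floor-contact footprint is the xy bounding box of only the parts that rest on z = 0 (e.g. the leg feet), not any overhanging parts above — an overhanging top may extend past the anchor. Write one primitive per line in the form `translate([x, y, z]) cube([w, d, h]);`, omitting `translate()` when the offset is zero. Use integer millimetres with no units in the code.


translate([298, 174, 0]) cube([45, 191, 2176]);
translate([1313, 174, 0]) cube([45, 191, 2176]);
translate([298, 174, 2176]) cube([1060, 191, 54]);


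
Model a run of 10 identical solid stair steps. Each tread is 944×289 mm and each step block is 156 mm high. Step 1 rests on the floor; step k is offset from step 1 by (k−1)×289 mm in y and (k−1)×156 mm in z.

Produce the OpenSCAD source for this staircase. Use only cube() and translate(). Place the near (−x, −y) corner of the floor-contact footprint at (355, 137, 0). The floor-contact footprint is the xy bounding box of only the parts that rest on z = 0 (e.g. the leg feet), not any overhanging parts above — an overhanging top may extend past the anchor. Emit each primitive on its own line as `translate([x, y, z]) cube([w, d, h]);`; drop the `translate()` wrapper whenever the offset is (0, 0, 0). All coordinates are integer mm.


translate([355, 137, 0]) cube([944, 289, 156]);
translate([355, 426, 156]) cube([944, 289, 156]);
translate([355, 715, 312]) cube([944, 289, 156]);
translate([355, 1004, 468]) cube([944, 289, 156]);
translate([355, 1293, 624]) cube([944, 289, 156]);
translate([355, 1582, 780]) cube([944, 289, 156]);
translate([355, 1871, 936]) cube([944, 289, 156]);
translate([355, 2160, 1092]) cube([944, 289, 156]);
translate([355, 2449, 1248]) cube([944, 289, 156]);
translate([355, 2738, 1404]) cube([944, 289, 156]);


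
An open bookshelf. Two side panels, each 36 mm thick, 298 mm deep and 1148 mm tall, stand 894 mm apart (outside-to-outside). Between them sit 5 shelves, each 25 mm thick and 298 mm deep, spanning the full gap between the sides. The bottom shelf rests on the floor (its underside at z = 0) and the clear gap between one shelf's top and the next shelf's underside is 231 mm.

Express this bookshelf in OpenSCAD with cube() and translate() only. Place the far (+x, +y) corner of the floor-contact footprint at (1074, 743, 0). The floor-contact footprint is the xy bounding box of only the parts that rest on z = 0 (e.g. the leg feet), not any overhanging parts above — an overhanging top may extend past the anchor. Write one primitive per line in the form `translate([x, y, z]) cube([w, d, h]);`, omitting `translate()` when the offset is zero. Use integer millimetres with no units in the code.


translate([180, 445, 0]) cube([36, 298, 1148]);
translate([1038, 445, 0]) cube([36, 298, 1148]);
translate([216, 445, 0]) cube([822, 298, 25]);
translate([216, 445, 256]) cube([822, 298, 25]);
translate([216, 445, 512]) cube([822, 298, 25]);
translate([216, 445, 768]) cube([822, 298, 25]);
translate([216, 445, 1024]) cube([822, 298, 25]);


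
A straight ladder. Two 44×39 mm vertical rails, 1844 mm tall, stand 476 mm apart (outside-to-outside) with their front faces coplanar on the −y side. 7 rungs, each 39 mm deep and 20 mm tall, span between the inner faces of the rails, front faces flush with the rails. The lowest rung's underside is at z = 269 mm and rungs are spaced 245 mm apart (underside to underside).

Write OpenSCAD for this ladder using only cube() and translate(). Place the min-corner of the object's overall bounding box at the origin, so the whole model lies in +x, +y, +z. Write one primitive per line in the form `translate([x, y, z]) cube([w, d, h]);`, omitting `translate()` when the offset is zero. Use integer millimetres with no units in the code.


cube([44, 39, 1844]);
translate([432, 0, 0]) cube([44, 39, 1844]);
translate([44, 0, 269]) cube([388, 39, 20]);
translate([44, 0, 514]) cube([388, 39, 20]);
translate([44, 0, 759]) cube([388, 39, 20]);
translate([44, 0, 1004]) cube([388, 39, 20]);
translate([44, 0, 1249]) cube([388, 39, 20]);
translate([44, 0, 1494]) cube([388, 39, 20]);
translate([44, 0, 1739]) cube([388, 39, 20]);


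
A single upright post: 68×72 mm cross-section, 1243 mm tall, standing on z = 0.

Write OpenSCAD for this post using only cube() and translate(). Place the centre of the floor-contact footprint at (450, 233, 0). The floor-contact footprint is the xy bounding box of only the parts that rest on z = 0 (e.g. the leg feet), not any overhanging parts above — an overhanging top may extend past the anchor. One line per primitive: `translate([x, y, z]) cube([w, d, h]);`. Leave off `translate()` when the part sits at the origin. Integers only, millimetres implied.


translate([416, 197, 0]) cube([68, 72, 1243]);


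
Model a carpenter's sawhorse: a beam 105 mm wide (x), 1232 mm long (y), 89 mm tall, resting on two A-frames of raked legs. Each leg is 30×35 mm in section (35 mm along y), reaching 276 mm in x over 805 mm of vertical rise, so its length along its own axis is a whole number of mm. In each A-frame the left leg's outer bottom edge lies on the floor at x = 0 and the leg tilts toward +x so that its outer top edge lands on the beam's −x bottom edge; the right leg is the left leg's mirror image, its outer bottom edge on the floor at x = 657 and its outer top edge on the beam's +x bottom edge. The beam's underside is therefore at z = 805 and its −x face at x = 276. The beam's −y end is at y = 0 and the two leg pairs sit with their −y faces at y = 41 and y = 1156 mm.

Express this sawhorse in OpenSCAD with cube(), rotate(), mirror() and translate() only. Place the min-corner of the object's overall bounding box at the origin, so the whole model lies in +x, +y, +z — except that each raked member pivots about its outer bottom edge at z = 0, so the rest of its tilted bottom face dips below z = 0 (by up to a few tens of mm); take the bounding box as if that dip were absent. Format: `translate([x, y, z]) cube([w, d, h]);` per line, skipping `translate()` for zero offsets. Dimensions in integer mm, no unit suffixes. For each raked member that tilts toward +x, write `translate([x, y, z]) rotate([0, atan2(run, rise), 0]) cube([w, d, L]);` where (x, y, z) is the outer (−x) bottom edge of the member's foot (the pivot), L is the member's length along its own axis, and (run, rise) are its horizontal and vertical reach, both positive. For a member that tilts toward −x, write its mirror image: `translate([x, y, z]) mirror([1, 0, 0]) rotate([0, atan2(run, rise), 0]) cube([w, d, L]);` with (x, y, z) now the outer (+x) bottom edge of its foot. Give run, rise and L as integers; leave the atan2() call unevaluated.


// leg length = √(276² + 805²) = 851
// right-leg outer foot x = 2·276 + 105 = 657
// beam min-corner = (276, 0, 805)
translate([276, 0, 805]) cube([105, 1232, 89]);
translate([0, 41, 0]) rotate([0, atan2(276, 805), 0]) cube([30, 35, 851]);
translate([657, 41, 0]) mirror([1, 0, 0]) rotate([0, atan2(276, 805), 0]) cube([30, 35, 851]);
translate([0, 1156, 0]) rotate([0, atan2(276, 805), 0]) cube([30, 35, 851]);
translate([657, 1156, 0]) mirror([1, 0, 0]) rotate([0, atan2(276, 805), 0]) cube([30, 35, 851]);


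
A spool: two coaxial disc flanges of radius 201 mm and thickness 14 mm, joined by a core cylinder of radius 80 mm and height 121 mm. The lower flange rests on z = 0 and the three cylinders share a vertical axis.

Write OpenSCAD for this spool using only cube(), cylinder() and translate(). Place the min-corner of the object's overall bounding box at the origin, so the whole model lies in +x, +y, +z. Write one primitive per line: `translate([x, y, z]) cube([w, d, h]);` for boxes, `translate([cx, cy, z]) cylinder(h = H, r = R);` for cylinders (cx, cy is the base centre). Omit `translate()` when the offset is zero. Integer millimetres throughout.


translate([201, 201, 0]) cylinder(h = 14, r = 201);
translate([201, 201, 14]) cylinder(h = 121, r = 80);
translate([201, 201, 135]) cylinder(h = 14, r = 201);


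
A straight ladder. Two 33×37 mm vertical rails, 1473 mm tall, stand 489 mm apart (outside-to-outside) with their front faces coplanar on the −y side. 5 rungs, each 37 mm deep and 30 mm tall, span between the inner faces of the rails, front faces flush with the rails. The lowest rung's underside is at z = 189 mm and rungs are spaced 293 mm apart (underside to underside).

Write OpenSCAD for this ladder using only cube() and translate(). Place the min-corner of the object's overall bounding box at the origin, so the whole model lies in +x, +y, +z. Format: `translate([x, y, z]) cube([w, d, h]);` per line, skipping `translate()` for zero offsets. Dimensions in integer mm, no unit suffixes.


cube([33, 37, 1473]);
translate([456, 0, 0]) cube([33, 37, 1473]);
translate([33, 0, 189]) cube([423, 37, 30]);
translate([33, 0, 482]) cube([423, 37, 30]);
translate([33, 0, 775]) cube([423, 37, 30]);
translate([33, 0, 1068]) cube([423, 37, 30]);
translate([33, 0, 1361]) cube([423, 37, 30]);


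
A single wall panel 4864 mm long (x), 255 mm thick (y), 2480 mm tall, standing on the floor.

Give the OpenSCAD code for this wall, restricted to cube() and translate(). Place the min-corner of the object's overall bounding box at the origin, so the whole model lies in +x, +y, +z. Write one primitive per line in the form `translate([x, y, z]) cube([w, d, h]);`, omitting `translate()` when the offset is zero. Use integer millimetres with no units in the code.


cube([4864, 255, 2480]);


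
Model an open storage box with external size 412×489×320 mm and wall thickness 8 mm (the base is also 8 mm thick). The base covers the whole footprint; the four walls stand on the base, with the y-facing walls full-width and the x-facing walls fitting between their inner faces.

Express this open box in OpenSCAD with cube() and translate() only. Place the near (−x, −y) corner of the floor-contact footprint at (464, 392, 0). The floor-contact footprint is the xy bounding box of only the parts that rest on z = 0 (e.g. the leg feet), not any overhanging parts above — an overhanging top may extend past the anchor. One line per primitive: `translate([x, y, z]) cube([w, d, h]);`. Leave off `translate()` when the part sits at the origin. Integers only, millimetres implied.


translate([464, 392, 0]) cube([412, 489, 8]);
translate([464, 392, 8]) cube([412, 8, 312]);
translate([464, 873, 8]) cube([412, 8, 312]);
translate([464, 400, 8]) cube([8, 473, 312]);
translate([868, 400, 8]) cube([8, 473, 312]);


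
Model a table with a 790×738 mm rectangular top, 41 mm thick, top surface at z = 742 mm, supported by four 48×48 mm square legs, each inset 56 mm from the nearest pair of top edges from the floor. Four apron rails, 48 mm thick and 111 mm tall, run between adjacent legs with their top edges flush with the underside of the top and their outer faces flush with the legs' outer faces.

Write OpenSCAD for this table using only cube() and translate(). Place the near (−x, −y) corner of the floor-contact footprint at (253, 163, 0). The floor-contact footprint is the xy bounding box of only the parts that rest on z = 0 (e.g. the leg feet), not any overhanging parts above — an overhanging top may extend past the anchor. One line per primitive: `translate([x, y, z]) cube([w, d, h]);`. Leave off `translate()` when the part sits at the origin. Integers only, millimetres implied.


translate([197, 107, 701]) cube([790, 738, 41]);
translate([253, 163, 0]) cube([48, 48, 701]);
translate([883, 163, 0]) cube([48, 48, 701]);
translate([253, 741, 0]) cube([48, 48, 701]);
translate([883, 741, 0]) cube([48, 48, 701]);
translate([301, 163, 590]) cube([582, 48, 111]);
translate([301, 741, 590]) cube([582, 48, 111]);
translate([253, 211, 590]) cube([48, 530, 111]);
translate([883, 211, 590]) cube([48, 530, 111]);


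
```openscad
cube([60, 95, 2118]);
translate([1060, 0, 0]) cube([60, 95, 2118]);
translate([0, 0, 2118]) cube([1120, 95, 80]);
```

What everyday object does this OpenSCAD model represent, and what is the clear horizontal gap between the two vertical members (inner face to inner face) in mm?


A door frame. The clear opening width is 1000 mm.

Two 2118 mm tall posts with a header on top — a door frame. The left jamb is 60 mm wide at x = 0; the right jamb starts at x = 1060. The clear opening is 1060 − 60 = 1000 mm.


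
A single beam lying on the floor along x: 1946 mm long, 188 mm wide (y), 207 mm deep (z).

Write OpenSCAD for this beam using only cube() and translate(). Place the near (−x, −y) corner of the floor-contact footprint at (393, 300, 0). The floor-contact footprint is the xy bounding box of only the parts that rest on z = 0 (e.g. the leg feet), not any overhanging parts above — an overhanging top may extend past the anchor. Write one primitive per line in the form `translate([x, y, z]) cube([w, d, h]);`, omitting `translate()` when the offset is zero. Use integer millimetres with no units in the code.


translate([393, 300, 0]) cube([1946, 188, 207]);


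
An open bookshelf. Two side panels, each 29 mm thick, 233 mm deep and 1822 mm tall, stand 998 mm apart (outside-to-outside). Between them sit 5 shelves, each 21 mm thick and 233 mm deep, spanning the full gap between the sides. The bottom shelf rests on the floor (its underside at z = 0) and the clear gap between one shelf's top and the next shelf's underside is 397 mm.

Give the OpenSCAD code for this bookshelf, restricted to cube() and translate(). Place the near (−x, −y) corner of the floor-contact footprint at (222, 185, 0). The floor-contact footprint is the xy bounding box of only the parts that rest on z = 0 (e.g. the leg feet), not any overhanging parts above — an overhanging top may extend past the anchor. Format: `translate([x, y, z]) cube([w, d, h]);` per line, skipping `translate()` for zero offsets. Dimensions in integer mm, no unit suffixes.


translate([222, 185, 0]) cube([29, 233, 1822]);
translate([1191, 185, 0]) cube([29, 233, 1822]);
translate([251, 185, 0]) cube([940, 233, 21]);
translate([251, 185, 418]) cube([940, 233, 21]);
translate([251, 185, 836]) cube([940, 233, 21]);
translate([251, 185, 1254]) cube([940, 233, 21]);
translate([251, 185, 1672]) cube([940, 233, 21]);


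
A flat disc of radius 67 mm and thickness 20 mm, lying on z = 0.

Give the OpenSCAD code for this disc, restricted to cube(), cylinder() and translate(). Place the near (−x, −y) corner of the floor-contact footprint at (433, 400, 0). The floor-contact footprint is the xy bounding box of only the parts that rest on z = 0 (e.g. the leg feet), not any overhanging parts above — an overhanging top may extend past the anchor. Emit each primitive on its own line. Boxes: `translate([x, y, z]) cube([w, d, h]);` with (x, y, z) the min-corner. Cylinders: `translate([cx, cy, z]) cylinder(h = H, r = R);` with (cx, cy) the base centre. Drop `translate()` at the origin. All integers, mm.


translate([500, 467, 0]) cylinder(h = 20, r = 67);


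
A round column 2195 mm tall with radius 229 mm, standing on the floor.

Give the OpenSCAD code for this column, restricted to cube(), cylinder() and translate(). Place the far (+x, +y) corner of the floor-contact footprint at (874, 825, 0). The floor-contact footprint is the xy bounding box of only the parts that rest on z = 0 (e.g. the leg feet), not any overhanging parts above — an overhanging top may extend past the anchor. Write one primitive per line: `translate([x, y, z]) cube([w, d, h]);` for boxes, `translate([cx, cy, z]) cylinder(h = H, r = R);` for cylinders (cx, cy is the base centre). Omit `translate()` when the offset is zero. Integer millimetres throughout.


translate([645, 596, 0]) cylinder(h = 2195, r = 229);


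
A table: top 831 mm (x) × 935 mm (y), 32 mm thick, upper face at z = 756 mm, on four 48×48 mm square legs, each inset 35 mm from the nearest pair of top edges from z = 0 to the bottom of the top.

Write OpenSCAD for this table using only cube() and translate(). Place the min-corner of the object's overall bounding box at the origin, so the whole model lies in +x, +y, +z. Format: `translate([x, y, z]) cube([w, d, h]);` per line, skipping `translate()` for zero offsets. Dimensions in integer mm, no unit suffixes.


translate([0, 0, 724]) cube([831, 935, 32]);
translate([35, 35, 0]) cube([48, 48, 724]);
translate([748, 35, 0]) cube([48, 48, 724]);
translate([35, 852, 0]) cube([48, 48, 724]);
translate([748, 852, 0]) cube([48, 48, 724]);


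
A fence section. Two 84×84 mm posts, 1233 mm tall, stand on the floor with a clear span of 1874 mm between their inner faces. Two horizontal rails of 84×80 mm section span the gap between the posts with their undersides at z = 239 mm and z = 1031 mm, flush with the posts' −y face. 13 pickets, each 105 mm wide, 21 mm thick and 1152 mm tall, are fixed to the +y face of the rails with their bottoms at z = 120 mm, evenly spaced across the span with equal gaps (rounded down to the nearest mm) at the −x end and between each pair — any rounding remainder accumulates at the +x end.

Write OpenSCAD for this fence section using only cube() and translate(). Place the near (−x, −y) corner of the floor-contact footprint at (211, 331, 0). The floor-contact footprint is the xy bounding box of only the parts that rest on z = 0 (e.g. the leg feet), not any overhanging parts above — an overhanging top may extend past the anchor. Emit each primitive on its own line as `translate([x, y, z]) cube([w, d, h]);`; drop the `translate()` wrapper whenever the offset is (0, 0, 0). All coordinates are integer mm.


translate([211, 331, 0]) cube([84, 84, 1233]);
translate([2169, 331, 0]) cube([84, 84, 1233]);
translate([295, 331, 239]) cube([1874, 84, 80]);
translate([295, 331, 1031]) cube([1874, 84, 80]);
translate([331, 415, 120]) cube([105, 21, 1152]);
translate([472, 415, 120]) cube([105, 21, 1152]);
translate([613, 415, 120]) cube([105, 21, 1152]);
translate([754, 415, 120]) cube([105, 21, 1152]);
translate([895, 415, 120]) cube([105, 21, 1152]);
translate([1036, 415, 120]) cube([105, 21, 1152]);
translate([1177, 415, 120]) cube([105, 21, 1152]);
translate([1318, 415, 120]) cube([105, 21, 1152]);
translate([1459, 415, 120]) cube([105, 21, 1152]);
translate([1600, 415, 120]) cube([105, 21, 1152]);
translate([1741, 415, 120]) cube([105, 21, 1152]);
translate([1882, 415, 120]) cube([105, 21, 1152]);
translate([2023, 415, 120]) cube([105, 21, 1152]);
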